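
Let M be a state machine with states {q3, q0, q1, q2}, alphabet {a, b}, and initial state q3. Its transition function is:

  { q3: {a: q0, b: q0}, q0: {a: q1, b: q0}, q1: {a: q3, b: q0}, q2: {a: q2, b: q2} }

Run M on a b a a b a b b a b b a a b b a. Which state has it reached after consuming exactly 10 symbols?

q0

Trace: q3 -a-> q0 -b-> q0 -a-> q1 -a-> q3 -b-> q0 -a-> q1 -b-> q0 -b-> q0 -a-> q1 -b-> q0
After 10 symbols: q0.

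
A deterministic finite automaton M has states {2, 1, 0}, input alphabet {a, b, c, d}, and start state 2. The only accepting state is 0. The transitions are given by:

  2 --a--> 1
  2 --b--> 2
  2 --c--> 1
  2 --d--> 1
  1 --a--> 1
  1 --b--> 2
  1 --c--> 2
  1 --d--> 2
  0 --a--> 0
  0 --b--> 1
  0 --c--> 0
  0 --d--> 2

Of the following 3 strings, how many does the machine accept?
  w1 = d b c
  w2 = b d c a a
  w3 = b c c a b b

w1:
  start at 2
  read 'd': 2 → 1
  read 'b': 1 → 2
  read 'c': 2 → 1
  end 1, rejected
w2:
  start at 2
  read 'b': 2 → 2
  read 'd': 2 → 1
  read 'c': 1 → 2
  read 'a': 2 → 1
  read 'a': 1 → 1
  end 1, rejected
w3:
  start at 2
  read 'b': 2 → 2
  read 'c': 2 → 1
  read 'c': 1 → 2
  read 'a': 2 → 1
  read 'b': 1 → 2
  read 'b': 2 → 2
  end 2, rejected

0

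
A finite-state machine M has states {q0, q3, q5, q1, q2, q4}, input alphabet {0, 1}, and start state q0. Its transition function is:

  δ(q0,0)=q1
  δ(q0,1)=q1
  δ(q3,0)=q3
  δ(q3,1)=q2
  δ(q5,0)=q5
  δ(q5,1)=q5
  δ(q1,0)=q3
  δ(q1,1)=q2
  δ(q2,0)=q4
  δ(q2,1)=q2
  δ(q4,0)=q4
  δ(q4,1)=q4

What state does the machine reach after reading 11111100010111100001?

start at q0
read '1': q0 → q1
read '1': q1 → q2
read '1': q2 → q2
read '1': q2 → q2
read '1': q2 → q2
read '1': q2 → q2
read '0': q2 → q4
read '0': q4 → q4
read '0': q4 → q4
read '1': q4 → q4
read '0': q4 → q4
read '1': q4 → q4
read '1': q4 → q4
read '1': q4 → q4
read '1': q4 → q4
read '0': q4 → q4
read '0': q4 → q4
read '0': q4 → q4
read '0': q4 → q4
read '1': q4 → q4

q4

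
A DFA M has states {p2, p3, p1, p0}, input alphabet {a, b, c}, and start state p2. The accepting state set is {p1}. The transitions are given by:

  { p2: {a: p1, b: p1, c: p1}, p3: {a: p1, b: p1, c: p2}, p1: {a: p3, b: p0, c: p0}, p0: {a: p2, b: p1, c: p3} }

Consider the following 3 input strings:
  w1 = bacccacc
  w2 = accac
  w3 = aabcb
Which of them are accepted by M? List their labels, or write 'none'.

w1:
  start at p2
  read 'b': p2 → p1
  read 'a': p1 → p3
  read 'c': p3 → p2
  read 'c': p2 → p1
  read 'c': p1 → p0
  read 'a': p0 → p2
  read 'c': p2 → p1
  read 'c': p1 → p0
  end p0, rejected
w2:
  start at p2
  read 'a': p2 → p1
  read 'c': p1 → p0
  read 'c': p0 → p3
  read 'a': p3 → p1
  read 'c': p1 → p0
  end p0, rejected
w3:
  start at p2
  read 'a': p2 → p1
  read 'a': p1 → p3
  read 'b': p3 → p1
  read 'c': p1 → p0
  read 'b': p0 → p1
  end p1, accepted

w3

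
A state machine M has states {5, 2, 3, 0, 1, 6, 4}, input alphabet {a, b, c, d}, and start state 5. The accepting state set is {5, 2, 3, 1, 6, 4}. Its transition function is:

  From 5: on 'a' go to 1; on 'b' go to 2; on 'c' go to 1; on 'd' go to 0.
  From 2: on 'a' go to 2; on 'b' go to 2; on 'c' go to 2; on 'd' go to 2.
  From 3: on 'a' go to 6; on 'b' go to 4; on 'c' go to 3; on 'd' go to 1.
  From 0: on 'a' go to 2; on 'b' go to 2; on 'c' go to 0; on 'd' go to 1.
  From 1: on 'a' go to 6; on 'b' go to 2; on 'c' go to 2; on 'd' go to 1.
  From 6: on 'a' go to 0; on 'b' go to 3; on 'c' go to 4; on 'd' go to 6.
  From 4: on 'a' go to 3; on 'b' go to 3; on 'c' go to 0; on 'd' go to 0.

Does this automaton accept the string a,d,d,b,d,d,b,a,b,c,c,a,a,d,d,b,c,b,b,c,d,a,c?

Yes

Trace: 5 -a-> 1 -d-> 1 -d-> 1 -b-> 2 -d-> 2 -d-> 2 -b-> 2 -a-> 2 -b-> 2 -c-> 2 -c-> 2 -a-> 2 -a-> 2 -d-> 2 -d-> 2 -b-> 2 -c-> 2 -b-> 2 -b-> 2 -c-> 2 -d-> 2 -a-> 2 -c-> 2
End state 2 is accepting.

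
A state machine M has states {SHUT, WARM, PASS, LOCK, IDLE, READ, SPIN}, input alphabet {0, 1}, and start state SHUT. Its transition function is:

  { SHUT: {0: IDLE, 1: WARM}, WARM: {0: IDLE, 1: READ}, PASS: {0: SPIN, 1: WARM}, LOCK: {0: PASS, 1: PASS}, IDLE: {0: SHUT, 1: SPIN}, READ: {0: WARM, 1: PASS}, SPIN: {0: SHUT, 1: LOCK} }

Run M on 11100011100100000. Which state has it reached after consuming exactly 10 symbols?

start at SHUT
read '1': SHUT → WARM
read '1': WARM → READ
read '1': READ → PASS
read '0': PASS → SPIN
read '0': SPIN → SHUT
read '0': SHUT → IDLE
read '1': IDLE → SPIN
read '1': SPIN → LOCK
read '1': LOCK → PASS
read '0': PASS → SPIN
After 10 symbols: SPIN.

SPIN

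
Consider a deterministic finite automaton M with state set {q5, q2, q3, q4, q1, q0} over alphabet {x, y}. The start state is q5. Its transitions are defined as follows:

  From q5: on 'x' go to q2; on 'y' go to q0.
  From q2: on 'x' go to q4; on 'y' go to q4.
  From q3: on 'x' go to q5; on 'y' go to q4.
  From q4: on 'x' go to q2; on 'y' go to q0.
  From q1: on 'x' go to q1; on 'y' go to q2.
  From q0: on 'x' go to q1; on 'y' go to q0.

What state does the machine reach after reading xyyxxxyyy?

q0

Trace: q5 -x-> q2 -y-> q4 -y-> q0 -x-> q1 -x-> q1 -x-> q1 -y-> q2 -y-> q4 -y-> q0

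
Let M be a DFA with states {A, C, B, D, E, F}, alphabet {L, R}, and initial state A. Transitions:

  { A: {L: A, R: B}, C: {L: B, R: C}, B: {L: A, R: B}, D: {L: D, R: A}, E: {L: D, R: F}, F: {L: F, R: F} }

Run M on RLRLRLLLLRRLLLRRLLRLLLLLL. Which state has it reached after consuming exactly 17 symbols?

Trace: A -R-> B -L-> A -R-> B -L-> A -R-> B -L-> A -L-> A -L-> A -L-> A -R-> B -R-> B -L-> A -L-> A -L-> A -R-> B -R-> B -L-> A
After 17 symbols: A.

A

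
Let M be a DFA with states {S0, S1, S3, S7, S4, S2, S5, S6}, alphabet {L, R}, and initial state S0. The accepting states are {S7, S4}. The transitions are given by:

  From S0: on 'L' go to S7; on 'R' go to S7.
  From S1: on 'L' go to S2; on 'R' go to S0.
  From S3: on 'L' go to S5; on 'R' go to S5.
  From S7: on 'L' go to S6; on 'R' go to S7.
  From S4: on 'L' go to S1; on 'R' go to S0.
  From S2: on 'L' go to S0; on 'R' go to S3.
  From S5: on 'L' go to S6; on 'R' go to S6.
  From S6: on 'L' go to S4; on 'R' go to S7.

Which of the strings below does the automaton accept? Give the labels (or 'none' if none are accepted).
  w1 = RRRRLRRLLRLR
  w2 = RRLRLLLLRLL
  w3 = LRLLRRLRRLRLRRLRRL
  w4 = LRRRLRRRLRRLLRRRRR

w1, w4

w1: S0 → S7 → S7 → S7 → S7 → S6 → S7 → S7 → S6 → S4 → S0 → S7 → S7  → end S7, accepted
w2: S0 → S7 → S7 → S6 → S7 → S6 → S4 → S1 → S2 → S3 → S5 → S6  → end S6, rejected
w3: S0 → S7 → S7 → S6 → S4 → S0 → S7 → S6 → S7 → S7 → S6 → S7 → S6 → S7 → S7 → S6 → S7 → S7 → S6  → end S6, rejected
w4: S0 → S7 → S7 → S7 → S7 → S6 → S7 → S7 → S7 → S6 → S7 → S7 → S6 → S4 → S0 → S7 → S7 → S7 → S7  → end S7, accepted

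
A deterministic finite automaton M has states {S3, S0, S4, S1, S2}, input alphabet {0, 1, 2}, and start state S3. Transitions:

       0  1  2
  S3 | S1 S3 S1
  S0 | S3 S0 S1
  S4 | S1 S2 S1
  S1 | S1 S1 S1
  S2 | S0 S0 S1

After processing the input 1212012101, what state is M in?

S1

S3 → S3 → S1 → S1 → S1 → S1 → S1 → S1 → S1 → S1 → S1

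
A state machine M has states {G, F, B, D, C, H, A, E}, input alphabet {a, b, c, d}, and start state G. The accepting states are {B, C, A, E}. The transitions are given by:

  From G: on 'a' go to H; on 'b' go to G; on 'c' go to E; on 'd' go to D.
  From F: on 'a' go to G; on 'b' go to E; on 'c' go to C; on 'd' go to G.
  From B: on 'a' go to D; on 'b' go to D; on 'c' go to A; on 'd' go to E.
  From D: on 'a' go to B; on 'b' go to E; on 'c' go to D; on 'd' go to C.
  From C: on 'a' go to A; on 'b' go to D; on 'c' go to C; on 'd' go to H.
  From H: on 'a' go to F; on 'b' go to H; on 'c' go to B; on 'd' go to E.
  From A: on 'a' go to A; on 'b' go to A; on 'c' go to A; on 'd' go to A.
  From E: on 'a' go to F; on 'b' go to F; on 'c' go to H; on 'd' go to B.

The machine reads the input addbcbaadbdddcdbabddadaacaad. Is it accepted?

G → H → E → B → D → D → E → F → G → D → E → B → E → B → A → A → A → A → A → A → A → A → A → A → A → A → A → A → A
End state A is accepting.

Yes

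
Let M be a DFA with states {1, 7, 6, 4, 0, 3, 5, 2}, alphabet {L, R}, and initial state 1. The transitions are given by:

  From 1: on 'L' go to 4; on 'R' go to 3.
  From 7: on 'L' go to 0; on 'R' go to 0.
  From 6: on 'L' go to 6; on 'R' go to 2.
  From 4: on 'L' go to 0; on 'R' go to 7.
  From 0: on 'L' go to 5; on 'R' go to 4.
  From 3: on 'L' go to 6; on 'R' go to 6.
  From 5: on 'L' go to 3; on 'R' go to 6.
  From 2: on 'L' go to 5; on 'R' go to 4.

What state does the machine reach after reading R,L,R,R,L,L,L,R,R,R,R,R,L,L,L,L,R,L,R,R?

2

start at 1
read 'R': 1 → 3
read 'L': 3 → 6
read 'R': 6 → 2
read 'R': 2 → 4
read 'L': 4 → 0
read 'L': 0 → 5
read 'L': 5 → 3
read 'R': 3 → 6
read 'R': 6 → 2
read 'R': 2 → 4
read 'R': 4 → 7
read 'R': 7 → 0
read 'L': 0 → 5
read 'L': 5 → 3
read 'L': 3 → 6
read 'L': 6 → 6
read 'R': 6 → 2
read 'L': 2 → 5
read 'R': 5 → 6
read 'R': 6 → 2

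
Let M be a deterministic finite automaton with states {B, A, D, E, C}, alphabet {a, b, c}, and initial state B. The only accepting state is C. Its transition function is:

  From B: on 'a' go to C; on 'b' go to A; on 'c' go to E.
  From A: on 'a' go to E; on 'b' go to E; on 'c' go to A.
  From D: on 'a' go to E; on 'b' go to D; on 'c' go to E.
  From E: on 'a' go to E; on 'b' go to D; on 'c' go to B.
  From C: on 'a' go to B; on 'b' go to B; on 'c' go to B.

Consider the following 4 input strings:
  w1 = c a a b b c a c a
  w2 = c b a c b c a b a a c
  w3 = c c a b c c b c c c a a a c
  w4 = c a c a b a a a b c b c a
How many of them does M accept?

1

w1:
  start at B
  read 'c': B → E
  read 'a': E → E
  read 'a': E → E
  read 'b': E → D
  read 'b': D → D
  read 'c': D → E
  read 'a': E → E
  read 'c': E → B
  read 'a': B → C
  end C, accepted
w2:
  start at B
  read 'c': B → E
  read 'b': E → D
  read 'a': D → E
  read 'c': E → B
  read 'b': B → A
  read 'c': A → A
  read 'a': A → E
  read 'b': E → D
  read 'a': D → E
  read 'a': E → E
  read 'c': E → B
  end B, rejected
w3:
  start at B
  read 'c': B → E
  read 'c': E → B
  read 'a': B → C
  read 'b': C → B
  read 'c': B → E
  read 'c': E → B
  read 'b': B → A
  read 'c': A → A
  read 'c': A → A
  read 'c': A → A
  read 'a': A → E
  read 'a': E → E
  read 'a': E → E
  read 'c': E → B
  end B, rejected
w4:
  start at B
  read 'c': B → E
  read 'a': E → E
  read 'c': E → B
  read 'a': B → C
  read 'b': C → B
  read 'a': B → C
  read 'a': C → B
  read 'a': B → C
  read 'b': C → B
  read 'c': B → E
  read 'b': E → D
  read 'c': D → E
  read 'a': E → E
  end E, rejected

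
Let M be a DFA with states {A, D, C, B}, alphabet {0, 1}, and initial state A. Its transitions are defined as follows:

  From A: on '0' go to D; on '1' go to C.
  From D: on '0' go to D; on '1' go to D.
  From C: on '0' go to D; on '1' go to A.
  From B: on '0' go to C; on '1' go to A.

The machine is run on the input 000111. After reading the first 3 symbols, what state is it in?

D

Trace: A -0-> D -0-> D -0-> D
After 3 symbols: D.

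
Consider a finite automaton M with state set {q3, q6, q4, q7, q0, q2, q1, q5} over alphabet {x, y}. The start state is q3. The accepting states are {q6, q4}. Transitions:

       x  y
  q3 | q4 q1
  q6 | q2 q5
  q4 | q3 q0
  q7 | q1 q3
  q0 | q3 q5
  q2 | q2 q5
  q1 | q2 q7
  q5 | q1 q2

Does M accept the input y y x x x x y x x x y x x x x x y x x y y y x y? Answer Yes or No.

No

q3 → q1 → q7 → q1 → q2 → q2 → q2 → q5 → q1 → q2 → q2 → q5 → q1 → q2 → q2 → q2 → q2 → q5 → q1 → q2 → q5 → q2 → q5 → q1 → q7
End state q7 is not accepting.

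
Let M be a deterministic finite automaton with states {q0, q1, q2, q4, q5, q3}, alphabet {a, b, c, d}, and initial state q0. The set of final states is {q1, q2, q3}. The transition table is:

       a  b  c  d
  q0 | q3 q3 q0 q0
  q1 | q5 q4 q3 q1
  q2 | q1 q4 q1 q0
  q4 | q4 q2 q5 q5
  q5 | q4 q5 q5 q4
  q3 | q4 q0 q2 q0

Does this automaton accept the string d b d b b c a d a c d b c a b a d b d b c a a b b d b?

No

start at q0
read 'd': q0 → q0
read 'b': q0 → q3
read 'd': q3 → q0
read 'b': q0 → q3
read 'b': q3 → q0
read 'c': q0 → q0
read 'a': q0 → q3
read 'd': q3 → q0
read 'a': q0 → q3
read 'c': q3 → q2
read 'd': q2 → q0
read 'b': q0 → q3
read 'c': q3 → q2
read 'a': q2 → q1
read 'b': q1 → q4
read 'a': q4 → q4
read 'd': q4 → q5
read 'b': q5 → q5
read 'd': q5 → q4
read 'b': q4 → q2
read 'c': q2 → q1
read 'a': q1 → q5
read 'a': q5 → q4
read 'b': q4 → q2
read 'b': q2 → q4
read 'd': q4 → q5
read 'b': q5 → q5
End state q5 is not accepting.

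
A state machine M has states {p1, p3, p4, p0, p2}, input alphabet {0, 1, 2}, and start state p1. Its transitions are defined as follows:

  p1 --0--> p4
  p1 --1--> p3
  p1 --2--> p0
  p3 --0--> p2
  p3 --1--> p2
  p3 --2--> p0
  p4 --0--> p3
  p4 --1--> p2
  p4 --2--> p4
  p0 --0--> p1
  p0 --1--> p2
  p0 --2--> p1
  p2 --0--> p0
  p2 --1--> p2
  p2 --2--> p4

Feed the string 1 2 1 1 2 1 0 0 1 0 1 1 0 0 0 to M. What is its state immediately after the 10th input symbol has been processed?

Trace: p1 -1-> p3 -2-> p0 -1-> p2 -1-> p2 -2-> p4 -1-> p2 -0-> p0 -0-> p1 -1-> p3 -0-> p2
After 10 symbols: p2.

p2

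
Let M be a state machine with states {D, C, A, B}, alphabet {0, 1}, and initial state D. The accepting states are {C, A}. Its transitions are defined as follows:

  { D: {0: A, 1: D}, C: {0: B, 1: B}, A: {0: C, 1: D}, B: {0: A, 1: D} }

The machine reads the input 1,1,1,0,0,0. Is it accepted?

No

Trace: D -1-> D -1-> D -1-> D -0-> A -0-> C -0-> B
End state B is not accepting.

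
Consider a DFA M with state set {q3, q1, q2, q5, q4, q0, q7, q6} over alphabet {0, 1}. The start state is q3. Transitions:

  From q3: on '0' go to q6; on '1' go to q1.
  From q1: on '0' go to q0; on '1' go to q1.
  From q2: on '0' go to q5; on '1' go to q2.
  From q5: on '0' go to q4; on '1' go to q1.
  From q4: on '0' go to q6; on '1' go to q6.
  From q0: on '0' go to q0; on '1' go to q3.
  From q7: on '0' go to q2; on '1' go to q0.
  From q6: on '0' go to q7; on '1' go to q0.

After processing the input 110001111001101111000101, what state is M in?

q0

start at q3
read '1': q3 → q1
read '1': q1 → q1
read '0': q1 → q0
read '0': q0 → q0
read '0': q0 → q0
read '1': q0 → q3
read '1': q3 → q1
read '1': q1 → q1
read '1': q1 → q1
read '0': q1 → q0
read '0': q0 → q0
read '1': q0 → q3
read '1': q3 → q1
read '0': q1 → q0
read '1': q0 → q3
read '1': q3 → q1
read '1': q1 → q1
read '1': q1 → q1
read '0': q1 → q0
read '0': q0 → q0
read '0': q0 → q0
read '1': q0 → q3
read '0': q3 → q6
read '1': q6 → q0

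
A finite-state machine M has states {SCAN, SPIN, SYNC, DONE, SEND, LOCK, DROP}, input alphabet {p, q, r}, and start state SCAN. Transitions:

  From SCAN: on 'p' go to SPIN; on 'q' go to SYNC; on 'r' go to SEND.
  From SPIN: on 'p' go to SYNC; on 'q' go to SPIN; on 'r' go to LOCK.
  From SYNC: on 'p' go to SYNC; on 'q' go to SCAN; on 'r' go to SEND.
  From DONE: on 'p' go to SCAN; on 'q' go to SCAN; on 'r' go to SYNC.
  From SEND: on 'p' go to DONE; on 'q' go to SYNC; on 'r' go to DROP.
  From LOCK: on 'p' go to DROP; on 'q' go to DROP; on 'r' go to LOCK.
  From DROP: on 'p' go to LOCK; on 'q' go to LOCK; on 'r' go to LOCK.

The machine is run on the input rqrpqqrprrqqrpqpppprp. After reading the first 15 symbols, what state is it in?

SCAN

start at SCAN
read 'r': SCAN → SEND
read 'q': SEND → SYNC
read 'r': SYNC → SEND
read 'p': SEND → DONE
read 'q': DONE → SCAN
read 'q': SCAN → SYNC
read 'r': SYNC → SEND
read 'p': SEND → DONE
read 'r': DONE → SYNC
read 'r': SYNC → SEND
read 'q': SEND → SYNC
read 'q': SYNC → SCAN
read 'r': SCAN → SEND
read 'p': SEND → DONE
read 'q': DONE → SCAN
After 15 symbols: SCAN.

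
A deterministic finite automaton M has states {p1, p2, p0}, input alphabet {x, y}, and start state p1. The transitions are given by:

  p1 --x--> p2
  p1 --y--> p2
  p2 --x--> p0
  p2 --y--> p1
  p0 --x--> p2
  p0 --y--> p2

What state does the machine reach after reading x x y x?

start at p1
read 'x': p1 → p2
read 'x': p2 → p0
read 'y': p0 → p2
read 'x': p2 → p0

p0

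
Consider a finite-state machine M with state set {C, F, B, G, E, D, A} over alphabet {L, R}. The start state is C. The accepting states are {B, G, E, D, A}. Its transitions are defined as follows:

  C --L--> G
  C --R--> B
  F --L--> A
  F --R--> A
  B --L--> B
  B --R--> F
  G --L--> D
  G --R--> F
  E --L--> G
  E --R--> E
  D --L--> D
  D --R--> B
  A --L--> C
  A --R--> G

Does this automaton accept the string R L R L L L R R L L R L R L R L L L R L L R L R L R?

start at C
read 'R': C → B
read 'L': B → B
read 'R': B → F
read 'L': F → A
read 'L': A → C
read 'L': C → G
read 'R': G → F
read 'R': F → A
read 'L': A → C
read 'L': C → G
read 'R': G → F
read 'L': F → A
read 'R': A → G
read 'L': G → D
read 'R': D → B
read 'L': B → B
read 'L': B → B
read 'L': B → B
read 'R': B → F
read 'L': F → A
read 'L': A → C
read 'R': C → B
read 'L': B → B
read 'R': B → F
read 'L': F → A
read 'R': A → G
End state G is accepting.

Yes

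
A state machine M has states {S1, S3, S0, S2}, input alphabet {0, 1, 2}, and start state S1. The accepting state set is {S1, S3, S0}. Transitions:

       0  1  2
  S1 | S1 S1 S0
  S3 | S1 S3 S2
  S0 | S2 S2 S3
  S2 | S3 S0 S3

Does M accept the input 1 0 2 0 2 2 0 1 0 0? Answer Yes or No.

S1 → S1 → S1 → S0 → S2 → S3 → S2 → S3 → S3 → S1 → S1
End state S1 is accepting.

Yes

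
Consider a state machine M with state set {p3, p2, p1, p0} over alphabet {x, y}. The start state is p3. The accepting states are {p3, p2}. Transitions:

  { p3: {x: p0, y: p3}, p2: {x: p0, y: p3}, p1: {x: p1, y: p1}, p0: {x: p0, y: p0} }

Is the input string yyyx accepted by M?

No

start at p3
read 'y': p3 → p3
read 'y': p3 → p3
read 'y': p3 → p3
read 'x': p3 → p0
End state p0 is not accepting.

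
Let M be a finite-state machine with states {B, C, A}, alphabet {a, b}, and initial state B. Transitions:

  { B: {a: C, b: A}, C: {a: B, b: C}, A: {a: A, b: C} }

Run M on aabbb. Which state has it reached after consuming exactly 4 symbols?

C

start at B
read 'a': B → C
read 'a': C → B
read 'b': B → A
read 'b': A → C
After 4 symbols: C.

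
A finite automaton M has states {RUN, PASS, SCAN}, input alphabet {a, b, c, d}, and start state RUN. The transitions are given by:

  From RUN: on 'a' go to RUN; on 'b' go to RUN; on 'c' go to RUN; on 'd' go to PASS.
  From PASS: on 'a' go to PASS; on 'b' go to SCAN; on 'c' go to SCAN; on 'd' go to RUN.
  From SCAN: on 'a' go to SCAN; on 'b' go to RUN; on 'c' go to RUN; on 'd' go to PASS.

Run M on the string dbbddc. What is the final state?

RUN → PASS → SCAN → RUN → PASS → RUN → RUN

RUN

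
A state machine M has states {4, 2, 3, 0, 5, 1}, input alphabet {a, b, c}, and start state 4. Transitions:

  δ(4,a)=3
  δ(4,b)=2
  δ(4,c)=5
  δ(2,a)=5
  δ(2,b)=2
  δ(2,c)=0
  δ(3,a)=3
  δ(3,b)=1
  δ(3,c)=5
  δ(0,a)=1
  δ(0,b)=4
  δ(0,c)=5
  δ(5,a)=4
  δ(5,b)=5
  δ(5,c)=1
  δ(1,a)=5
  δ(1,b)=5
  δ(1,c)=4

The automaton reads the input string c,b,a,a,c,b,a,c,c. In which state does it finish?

Trace: 4 -c-> 5 -b-> 5 -a-> 4 -a-> 3 -c-> 5 -b-> 5 -a-> 4 -c-> 5 -c-> 1

1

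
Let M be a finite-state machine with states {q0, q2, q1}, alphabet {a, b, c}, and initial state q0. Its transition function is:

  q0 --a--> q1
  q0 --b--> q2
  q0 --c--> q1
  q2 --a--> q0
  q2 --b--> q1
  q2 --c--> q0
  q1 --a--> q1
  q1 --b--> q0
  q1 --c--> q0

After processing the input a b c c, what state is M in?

q0

start at q0
read 'a': q0 → q1
read 'b': q1 → q0
read 'c': q0 → q1
read 'c': q1 → q0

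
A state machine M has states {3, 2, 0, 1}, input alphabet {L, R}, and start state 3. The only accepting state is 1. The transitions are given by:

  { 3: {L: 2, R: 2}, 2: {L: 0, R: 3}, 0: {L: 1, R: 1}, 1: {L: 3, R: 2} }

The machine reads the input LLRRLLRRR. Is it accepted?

Trace: 3 -L-> 2 -L-> 0 -R-> 1 -R-> 2 -L-> 0 -L-> 1 -R-> 2 -R-> 3 -R-> 2
End state 2 is not accepting.

No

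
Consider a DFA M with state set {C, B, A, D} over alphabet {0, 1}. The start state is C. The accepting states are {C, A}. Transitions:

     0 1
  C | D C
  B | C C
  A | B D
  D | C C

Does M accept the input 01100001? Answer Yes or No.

start at C
read '0': C → D
read '1': D → C
read '1': C → C
read '0': C → D
read '0': D → C
read '0': C → D
read '0': D → C
read '1': C → C
End state C is accepting.

Yes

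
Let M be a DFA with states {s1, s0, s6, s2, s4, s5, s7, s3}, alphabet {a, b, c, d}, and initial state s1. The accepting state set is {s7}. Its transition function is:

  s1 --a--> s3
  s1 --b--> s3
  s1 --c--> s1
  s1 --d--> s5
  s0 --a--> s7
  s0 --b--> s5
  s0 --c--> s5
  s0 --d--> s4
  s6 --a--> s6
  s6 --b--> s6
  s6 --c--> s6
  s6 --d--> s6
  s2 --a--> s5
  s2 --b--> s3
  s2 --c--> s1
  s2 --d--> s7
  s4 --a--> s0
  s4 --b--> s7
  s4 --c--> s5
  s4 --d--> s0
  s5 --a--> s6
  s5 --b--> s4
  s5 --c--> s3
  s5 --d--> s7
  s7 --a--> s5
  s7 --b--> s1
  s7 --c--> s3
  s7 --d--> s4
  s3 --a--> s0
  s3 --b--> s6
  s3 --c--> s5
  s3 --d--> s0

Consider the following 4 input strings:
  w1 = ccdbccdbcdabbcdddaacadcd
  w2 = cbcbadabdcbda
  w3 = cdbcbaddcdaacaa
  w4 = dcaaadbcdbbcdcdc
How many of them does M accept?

1

w1: s1 → s1 → s1 → s5 → s4 → s5 → s3 → s0 → s5 → s3 → s0 → s7 → s1 → s3 → s5 → s7 → s4 → s0 → s7 → s5 → s3 → s0 → s4 → s5 → s7  → end s7, accepted
w2: s1 → s1 → s3 → s5 → s4 → s0 → s4 → s0 → s5 → s7 → s3 → s6 → s6 → s6  → end s6, rejected
w3: s1 → s1 → s5 → s4 → s5 → s4 → s0 → s4 → s0 → s5 → s7 → s5 → s6 → s6 → s6 → s6  → end s6, rejected
w4: s1 → s5 → s3 → s0 → s7 → s5 → s7 → s1 → s1 → s5 → s4 → s7 → s3 → s0 → s5 → s7 → s3  → end s3, rejected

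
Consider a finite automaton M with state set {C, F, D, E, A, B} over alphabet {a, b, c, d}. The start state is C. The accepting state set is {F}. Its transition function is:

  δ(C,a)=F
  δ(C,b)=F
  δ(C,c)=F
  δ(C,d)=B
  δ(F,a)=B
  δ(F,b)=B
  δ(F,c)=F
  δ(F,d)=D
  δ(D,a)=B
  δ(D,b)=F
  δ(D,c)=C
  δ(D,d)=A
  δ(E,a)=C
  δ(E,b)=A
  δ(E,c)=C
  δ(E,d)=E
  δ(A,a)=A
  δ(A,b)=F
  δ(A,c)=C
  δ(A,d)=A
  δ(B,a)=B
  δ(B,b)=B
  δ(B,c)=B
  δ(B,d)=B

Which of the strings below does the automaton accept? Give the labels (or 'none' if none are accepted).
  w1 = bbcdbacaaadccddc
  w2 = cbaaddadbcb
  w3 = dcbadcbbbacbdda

none

w1: C → F → B → B → B → B → B → B → B → B → B → B → B → B → B → B → B  → end B, rejected
w2: C → F → B → B → B → B → B → B → B → B → B → B  → end B, rejected
w3: C → B → B → B → B → B → B → B → B → B → B → B → B → B → B → B  → end B, rejected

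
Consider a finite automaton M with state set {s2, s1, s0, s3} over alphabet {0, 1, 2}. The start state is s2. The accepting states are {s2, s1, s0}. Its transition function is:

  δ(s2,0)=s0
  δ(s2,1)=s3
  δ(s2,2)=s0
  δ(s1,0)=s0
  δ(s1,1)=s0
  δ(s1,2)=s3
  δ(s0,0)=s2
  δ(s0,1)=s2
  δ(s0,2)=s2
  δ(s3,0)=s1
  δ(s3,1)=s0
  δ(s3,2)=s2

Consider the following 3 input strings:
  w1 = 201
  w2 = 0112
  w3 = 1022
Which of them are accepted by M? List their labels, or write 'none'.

w1: s2 → s0 → s2 → s3  → end s3, rejected
w2: s2 → s0 → s2 → s3 → s2  → end s2, accepted
w3: s2 → s3 → s1 → s3 → s2  → end s2, accepted

w2, w3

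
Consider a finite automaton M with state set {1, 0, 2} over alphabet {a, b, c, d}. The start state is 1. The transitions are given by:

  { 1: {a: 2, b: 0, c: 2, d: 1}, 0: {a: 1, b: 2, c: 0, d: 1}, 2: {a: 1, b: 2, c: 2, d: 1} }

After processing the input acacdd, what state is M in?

1

Trace: 1 -a-> 2 -c-> 2 -a-> 1 -c-> 2 -d-> 1 -d-> 1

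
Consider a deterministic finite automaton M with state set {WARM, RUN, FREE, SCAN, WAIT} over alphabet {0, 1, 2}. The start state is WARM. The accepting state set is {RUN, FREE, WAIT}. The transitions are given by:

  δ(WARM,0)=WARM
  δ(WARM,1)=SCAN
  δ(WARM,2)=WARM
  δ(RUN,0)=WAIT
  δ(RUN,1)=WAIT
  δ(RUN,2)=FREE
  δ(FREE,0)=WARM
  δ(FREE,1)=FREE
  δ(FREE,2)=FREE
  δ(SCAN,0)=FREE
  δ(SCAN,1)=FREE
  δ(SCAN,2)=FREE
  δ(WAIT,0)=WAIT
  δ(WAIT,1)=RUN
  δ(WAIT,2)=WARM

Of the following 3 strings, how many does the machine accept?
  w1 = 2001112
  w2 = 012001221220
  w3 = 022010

2

w1: WARM → WARM → WARM → WARM → SCAN → FREE → FREE → FREE  → end FREE, accepted
w2: WARM → WARM → SCAN → FREE → WARM → WARM → SCAN → FREE → FREE → FREE → FREE → FREE → WARM  → end WARM, rejected
w3: WARM → WARM → WARM → WARM → WARM → SCAN → FREE  → end FREE, accepted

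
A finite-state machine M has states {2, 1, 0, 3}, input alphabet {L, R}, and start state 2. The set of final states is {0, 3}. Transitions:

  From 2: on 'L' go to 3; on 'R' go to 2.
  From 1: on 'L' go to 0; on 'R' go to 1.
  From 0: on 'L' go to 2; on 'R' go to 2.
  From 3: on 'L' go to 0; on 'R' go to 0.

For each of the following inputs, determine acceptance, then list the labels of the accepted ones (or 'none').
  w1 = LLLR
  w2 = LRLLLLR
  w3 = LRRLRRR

none

w1:
  start at 2
  read 'L': 2 → 3
  read 'L': 3 → 0
  read 'L': 0 → 2
  read 'R': 2 → 2
  end 2, rejected
w2:
  start at 2
  read 'L': 2 → 3
  read 'R': 3 → 0
  read 'L': 0 → 2
  read 'L': 2 → 3
  read 'L': 3 → 0
  read 'L': 0 → 2
  read 'R': 2 → 2
  end 2, rejected
w3:
  start at 2
  read 'L': 2 → 3
  read 'R': 3 → 0
  read 'R': 0 → 2
  read 'L': 2 → 3
  read 'R': 3 → 0
  read 'R': 0 → 2
  read 'R': 2 → 2
  end 2, rejected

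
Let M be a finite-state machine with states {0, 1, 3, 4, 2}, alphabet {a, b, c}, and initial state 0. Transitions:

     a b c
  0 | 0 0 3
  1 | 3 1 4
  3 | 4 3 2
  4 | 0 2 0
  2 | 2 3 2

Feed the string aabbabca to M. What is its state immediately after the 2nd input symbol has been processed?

0

start at 0
read 'a': 0 → 0
read 'a': 0 → 0
After 2 symbols: 0.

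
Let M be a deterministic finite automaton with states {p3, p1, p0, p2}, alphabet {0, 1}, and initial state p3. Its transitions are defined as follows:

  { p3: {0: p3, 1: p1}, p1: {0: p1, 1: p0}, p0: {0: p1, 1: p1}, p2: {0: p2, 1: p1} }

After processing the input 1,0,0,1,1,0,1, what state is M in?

Trace: p3 -1-> p1 -0-> p1 -0-> p1 -1-> p0 -1-> p1 -0-> p1 -1-> p0

p0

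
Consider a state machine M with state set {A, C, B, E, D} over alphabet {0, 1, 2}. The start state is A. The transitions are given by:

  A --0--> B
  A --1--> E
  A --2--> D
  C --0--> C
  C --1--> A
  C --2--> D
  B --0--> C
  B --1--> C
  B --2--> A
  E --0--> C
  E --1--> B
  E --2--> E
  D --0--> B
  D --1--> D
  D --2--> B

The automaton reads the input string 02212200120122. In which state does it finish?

B

start at A
read '0': A → B
read '2': B → A
read '2': A → D
read '1': D → D
read '2': D → B
read '2': B → A
read '0': A → B
read '0': B → C
read '1': C → A
read '2': A → D
read '0': D → B
read '1': B → C
read '2': C → D
read '2': D → B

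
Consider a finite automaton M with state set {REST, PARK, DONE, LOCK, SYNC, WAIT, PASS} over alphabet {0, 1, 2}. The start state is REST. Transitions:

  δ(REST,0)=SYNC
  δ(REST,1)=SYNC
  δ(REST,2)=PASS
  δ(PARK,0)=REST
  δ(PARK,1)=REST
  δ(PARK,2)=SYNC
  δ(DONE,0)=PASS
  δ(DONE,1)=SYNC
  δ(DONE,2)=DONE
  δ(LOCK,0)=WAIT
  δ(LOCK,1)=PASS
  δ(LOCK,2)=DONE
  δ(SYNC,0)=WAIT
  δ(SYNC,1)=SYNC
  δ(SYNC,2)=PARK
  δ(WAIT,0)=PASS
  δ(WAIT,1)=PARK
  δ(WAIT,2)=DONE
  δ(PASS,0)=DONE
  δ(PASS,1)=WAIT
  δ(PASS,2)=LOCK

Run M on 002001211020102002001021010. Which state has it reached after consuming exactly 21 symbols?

REST → SYNC → WAIT → DONE → PASS → DONE → SYNC → PARK → REST → SYNC → WAIT → DONE → PASS → WAIT → PASS → LOCK → WAIT → PASS → LOCK → WAIT → PASS → WAIT
After 21 symbols: WAIT.

WAIT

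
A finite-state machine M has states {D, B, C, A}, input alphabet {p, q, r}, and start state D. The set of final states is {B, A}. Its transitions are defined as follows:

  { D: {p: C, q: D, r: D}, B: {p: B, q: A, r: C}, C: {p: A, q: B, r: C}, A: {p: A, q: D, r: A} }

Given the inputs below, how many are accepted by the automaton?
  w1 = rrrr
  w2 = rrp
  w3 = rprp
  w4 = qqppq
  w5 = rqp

w1: Trace: D -r-> D -r-> D -r-> D -r-> D  → end D, rejected
w2: Trace: D -r-> D -r-> D -p-> C  → end C, rejected
w3: Trace: D -r-> D -p-> C -r-> C -p-> A  → end A, accepted
w4: Trace: D -q-> D -q-> D -p-> C -p-> A -q-> D  → end D, rejected
w5: Trace: D -r-> D -q-> D -p-> C  → end C, rejected

1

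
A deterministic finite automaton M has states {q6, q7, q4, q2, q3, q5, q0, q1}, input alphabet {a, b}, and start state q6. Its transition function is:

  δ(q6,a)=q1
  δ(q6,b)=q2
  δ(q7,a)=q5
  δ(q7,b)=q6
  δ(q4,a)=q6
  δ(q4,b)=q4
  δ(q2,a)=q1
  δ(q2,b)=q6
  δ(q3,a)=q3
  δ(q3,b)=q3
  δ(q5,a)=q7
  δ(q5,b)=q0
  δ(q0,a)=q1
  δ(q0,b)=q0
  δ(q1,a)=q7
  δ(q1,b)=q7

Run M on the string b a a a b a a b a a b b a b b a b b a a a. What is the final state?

q5

q6 → q2 → q1 → q7 → q5 → q0 → q1 → q7 → q6 → q1 → q7 → q6 → q2 → q1 → q7 → q6 → q1 → q7 → q6 → q1 → q7 → q5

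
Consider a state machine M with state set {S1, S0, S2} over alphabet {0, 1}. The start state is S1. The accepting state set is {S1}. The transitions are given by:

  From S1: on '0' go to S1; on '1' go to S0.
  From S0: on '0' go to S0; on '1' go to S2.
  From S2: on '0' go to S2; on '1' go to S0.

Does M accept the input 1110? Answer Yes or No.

start at S1
read '1': S1 → S0
read '1': S0 → S2
read '1': S2 → S0
read '0': S0 → S0
End state S0 is not accepting.

No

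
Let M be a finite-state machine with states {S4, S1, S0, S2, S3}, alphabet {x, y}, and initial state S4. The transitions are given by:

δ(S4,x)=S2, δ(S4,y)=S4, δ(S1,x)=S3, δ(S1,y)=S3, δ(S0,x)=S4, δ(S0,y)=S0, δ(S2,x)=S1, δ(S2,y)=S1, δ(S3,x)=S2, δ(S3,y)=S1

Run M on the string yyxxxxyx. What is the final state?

S4 → S4 → S4 → S2 → S1 → S3 → S2 → S1 → S3

S3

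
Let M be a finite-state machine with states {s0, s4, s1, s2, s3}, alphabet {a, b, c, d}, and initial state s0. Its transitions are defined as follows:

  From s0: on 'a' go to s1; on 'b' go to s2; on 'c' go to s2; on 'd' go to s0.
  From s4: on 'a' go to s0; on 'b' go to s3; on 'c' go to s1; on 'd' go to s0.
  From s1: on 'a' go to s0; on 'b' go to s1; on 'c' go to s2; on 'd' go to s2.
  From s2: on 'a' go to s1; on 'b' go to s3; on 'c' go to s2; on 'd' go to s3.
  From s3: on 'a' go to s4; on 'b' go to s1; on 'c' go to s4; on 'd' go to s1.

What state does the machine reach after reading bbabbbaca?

s1

s0 → s2 → s3 → s4 → s3 → s1 → s1 → s0 → s2 → s1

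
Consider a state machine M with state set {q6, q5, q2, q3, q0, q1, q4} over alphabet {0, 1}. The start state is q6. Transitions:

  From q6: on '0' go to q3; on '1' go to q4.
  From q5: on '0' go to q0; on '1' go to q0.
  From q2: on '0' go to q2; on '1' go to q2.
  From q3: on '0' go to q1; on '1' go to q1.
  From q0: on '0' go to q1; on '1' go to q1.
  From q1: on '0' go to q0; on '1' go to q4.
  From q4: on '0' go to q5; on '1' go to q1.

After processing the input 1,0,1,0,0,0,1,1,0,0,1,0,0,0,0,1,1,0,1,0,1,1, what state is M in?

start at q6
read '1': q6 → q4
read '0': q4 → q5
read '1': q5 → q0
read '0': q0 → q1
read '0': q1 → q0
read '0': q0 → q1
read '1': q1 → q4
read '1': q4 → q1
read '0': q1 → q0
read '0': q0 → q1
read '1': q1 → q4
read '0': q4 → q5
read '0': q5 → q0
read '0': q0 → q1
read '0': q1 → q0
read '1': q0 → q1
read '1': q1 → q4
read '0': q4 → q5
read '1': q5 → q0
read '0': q0 → q1
read '1': q1 → q4
read '1': q4 → q1

q1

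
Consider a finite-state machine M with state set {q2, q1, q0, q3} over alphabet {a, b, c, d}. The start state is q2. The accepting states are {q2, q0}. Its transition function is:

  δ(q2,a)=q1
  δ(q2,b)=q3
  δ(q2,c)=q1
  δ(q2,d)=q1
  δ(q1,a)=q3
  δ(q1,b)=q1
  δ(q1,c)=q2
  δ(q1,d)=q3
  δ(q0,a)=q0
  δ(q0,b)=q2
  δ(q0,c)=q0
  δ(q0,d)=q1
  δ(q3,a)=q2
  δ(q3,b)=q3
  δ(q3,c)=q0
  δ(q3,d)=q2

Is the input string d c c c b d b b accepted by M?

No

start at q2
read 'd': q2 → q1
read 'c': q1 → q2
read 'c': q2 → q1
read 'c': q1 → q2
read 'b': q2 → q3
read 'd': q3 → q2
read 'b': q2 → q3
read 'b': q3 → q3
End state q3 is not accepting.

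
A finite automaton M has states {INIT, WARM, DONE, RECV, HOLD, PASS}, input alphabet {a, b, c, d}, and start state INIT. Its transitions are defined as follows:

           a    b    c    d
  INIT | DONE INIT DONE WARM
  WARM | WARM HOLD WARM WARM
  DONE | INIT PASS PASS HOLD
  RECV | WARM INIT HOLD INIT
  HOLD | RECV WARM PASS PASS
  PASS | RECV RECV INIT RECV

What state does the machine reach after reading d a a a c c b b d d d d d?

Trace: INIT -d-> WARM -a-> WARM -a-> WARM -a-> WARM -c-> WARM -c-> WARM -b-> HOLD -b-> WARM -d-> WARM -d-> WARM -d-> WARM -d-> WARM -d-> WARM

WARM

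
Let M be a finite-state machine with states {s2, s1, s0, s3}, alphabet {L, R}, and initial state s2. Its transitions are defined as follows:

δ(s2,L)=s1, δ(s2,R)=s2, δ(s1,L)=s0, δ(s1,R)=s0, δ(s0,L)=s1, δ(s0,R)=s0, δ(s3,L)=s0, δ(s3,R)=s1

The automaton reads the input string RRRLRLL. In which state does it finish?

s0

Trace: s2 -R-> s2 -R-> s2 -R-> s2 -L-> s1 -R-> s0 -L-> s1 -L-> s0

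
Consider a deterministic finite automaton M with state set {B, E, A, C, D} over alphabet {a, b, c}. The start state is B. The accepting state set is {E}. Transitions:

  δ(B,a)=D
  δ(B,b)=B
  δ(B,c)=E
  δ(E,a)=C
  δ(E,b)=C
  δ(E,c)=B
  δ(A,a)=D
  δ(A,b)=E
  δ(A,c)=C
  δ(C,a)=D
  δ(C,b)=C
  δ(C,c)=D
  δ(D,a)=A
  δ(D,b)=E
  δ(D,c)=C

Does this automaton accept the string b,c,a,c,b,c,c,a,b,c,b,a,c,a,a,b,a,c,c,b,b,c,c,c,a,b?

Yes

B → B → E → C → D → E → B → E → C → C → D → E → C → D → A → D → E → C → D → C → C → C → D → C → D → A → E
End state E is accepting.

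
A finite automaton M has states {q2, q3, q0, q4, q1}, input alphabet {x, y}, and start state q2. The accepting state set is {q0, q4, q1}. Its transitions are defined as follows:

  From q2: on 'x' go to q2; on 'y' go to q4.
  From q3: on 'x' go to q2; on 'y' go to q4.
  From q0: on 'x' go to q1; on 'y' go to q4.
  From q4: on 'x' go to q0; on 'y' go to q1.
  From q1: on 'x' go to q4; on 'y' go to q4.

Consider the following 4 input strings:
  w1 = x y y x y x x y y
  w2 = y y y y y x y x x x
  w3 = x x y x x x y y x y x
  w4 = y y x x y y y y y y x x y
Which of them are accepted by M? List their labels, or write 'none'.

w1: q2 → q2 → q4 → q1 → q4 → q1 → q4 → q0 → q4 → q1  → end q1, accepted
w2: q2 → q4 → q1 → q4 → q1 → q4 → q0 → q4 → q0 → q1 → q4  → end q4, accepted
w3: q2 → q2 → q2 → q4 → q0 → q1 → q4 → q1 → q4 → q0 → q4 → q0  → end q0, accepted
w4: q2 → q4 → q1 → q4 → q0 → q4 → q1 → q4 → q1 → q4 → q1 → q4 → q0 → q4  → end q4, accepted

w1, w2, w3, w4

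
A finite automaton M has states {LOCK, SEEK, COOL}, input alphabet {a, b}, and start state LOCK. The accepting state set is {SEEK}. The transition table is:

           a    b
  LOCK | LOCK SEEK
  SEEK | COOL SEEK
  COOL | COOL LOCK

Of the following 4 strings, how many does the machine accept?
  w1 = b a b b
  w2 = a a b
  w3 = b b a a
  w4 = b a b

w1: LOCK → SEEK → COOL → LOCK → SEEK  → end SEEK, accepted
w2: LOCK → LOCK → LOCK → SEEK  → end SEEK, accepted
w3: LOCK → SEEK → SEEK → COOL → COOL  → end COOL, rejected
w4: LOCK → SEEK → COOL → LOCK  → end LOCK, rejected

2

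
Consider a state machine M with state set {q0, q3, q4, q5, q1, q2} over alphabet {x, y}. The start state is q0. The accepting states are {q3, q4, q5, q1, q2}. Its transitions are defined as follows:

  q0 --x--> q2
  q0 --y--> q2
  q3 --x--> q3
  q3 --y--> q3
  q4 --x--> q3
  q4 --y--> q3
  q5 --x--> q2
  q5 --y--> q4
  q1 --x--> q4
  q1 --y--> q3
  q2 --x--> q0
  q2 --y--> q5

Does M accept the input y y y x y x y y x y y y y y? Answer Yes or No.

Yes

start at q0
read 'y': q0 → q2
read 'y': q2 → q5
read 'y': q5 → q4
read 'x': q4 → q3
read 'y': q3 → q3
read 'x': q3 → q3
read 'y': q3 → q3
read 'y': q3 → q3
read 'x': q3 → q3
read 'y': q3 → q3
read 'y': q3 → q3
read 'y': q3 → q3
read 'y': q3 → q3
read 'y': q3 → q3
End state q3 is accepting.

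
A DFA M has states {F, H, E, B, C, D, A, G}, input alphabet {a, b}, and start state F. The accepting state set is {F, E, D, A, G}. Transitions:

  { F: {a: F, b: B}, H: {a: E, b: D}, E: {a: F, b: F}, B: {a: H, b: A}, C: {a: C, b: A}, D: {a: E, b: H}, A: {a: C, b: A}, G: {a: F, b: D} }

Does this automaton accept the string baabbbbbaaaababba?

No

F → B → H → E → F → B → A → A → A → C → C → C → C → A → C → A → A → C
End state C is not accepting.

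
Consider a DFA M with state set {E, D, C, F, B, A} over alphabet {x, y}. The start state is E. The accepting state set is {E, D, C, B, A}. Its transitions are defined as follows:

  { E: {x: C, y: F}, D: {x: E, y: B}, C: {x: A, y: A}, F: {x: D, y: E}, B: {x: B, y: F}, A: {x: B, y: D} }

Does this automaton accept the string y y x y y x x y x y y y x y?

Yes

E → F → E → C → A → D → E → C → A → B → F → E → F → D → B
End state B is accepting.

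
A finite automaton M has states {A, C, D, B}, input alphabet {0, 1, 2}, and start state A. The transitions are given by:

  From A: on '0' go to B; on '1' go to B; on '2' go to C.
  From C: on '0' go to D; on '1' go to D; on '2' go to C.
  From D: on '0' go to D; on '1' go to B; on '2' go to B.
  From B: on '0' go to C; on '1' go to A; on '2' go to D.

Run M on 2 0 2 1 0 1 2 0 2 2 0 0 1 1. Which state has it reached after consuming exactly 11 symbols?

D

A → C → D → B → A → B → A → C → D → B → D → D
After 11 symbols: D.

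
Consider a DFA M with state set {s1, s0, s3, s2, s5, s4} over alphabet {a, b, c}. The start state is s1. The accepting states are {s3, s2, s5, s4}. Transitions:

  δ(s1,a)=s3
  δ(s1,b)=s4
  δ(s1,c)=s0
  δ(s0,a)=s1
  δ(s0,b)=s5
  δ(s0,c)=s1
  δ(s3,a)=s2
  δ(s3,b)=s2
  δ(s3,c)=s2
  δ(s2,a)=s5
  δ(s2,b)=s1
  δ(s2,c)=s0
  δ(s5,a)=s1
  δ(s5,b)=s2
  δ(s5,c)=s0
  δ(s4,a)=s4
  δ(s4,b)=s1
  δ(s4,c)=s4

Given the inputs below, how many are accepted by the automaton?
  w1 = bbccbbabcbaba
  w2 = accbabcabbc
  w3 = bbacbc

w1: s1 → s4 → s1 → s0 → s1 → s4 → s1 → s3 → s2 → s0 → s5 → s1 → s4 → s4  → end s4, accepted
w2: s1 → s3 → s2 → s0 → s5 → s1 → s4 → s4 → s4 → s1 → s4 → s4  → end s4, accepted
w3: s1 → s4 → s1 → s3 → s2 → s1 → s0  → end s0, rejected

2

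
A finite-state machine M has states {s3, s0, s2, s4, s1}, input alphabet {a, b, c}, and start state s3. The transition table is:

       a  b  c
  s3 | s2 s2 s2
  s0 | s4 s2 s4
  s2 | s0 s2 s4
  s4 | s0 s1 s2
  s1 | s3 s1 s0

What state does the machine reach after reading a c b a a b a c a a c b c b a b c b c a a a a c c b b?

start at s3
read 'a': s3 → s2
read 'c': s2 → s4
read 'b': s4 → s1
read 'a': s1 → s3
read 'a': s3 → s2
read 'b': s2 → s2
read 'a': s2 → s0
read 'c': s0 → s4
read 'a': s4 → s0
read 'a': s0 → s4
read 'c': s4 → s2
read 'b': s2 → s2
read 'c': s2 → s4
read 'b': s4 → s1
read 'a': s1 → s3
read 'b': s3 → s2
read 'c': s2 → s4
read 'b': s4 → s1
read 'c': s1 → s0
read 'a': s0 → s4
read 'a': s4 → s0
read 'a': s0 → s4
read 'a': s4 → s0
read 'c': s0 → s4
read 'c': s4 → s2
read 'b': s2 → s2
read 'b': s2 → s2

s2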